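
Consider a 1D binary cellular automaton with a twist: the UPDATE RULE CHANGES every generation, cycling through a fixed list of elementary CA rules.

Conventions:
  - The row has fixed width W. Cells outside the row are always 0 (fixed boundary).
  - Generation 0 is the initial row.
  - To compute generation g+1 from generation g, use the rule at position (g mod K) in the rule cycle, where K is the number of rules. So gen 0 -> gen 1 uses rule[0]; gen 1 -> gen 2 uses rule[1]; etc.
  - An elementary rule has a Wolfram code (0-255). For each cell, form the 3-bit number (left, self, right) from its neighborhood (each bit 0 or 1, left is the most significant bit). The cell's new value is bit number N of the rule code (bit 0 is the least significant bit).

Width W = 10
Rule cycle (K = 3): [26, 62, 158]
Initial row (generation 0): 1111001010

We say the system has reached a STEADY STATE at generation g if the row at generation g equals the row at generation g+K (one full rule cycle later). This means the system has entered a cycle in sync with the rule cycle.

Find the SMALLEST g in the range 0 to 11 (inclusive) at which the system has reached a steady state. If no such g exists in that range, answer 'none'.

Gen 0: 1111001010
Gen 1 (rule 26): 1000110001
Gen 2 (rule 62): 1101101011
Gen 3 (rule 158): 1001001010
Gen 4 (rule 26): 0110110001
Gen 5 (rule 62): 1101101011
Gen 6 (rule 158): 1001001010
Gen 7 (rule 26): 0110110001
Gen 8 (rule 62): 1101101011
Gen 9 (rule 158): 1001001010
Gen 10 (rule 26): 0110110001
Gen 11 (rule 62): 1101101011
Gen 12 (rule 158): 1001001010
Gen 13 (rule 26): 0110110001
Gen 14 (rule 62): 1101101011

Answer: 2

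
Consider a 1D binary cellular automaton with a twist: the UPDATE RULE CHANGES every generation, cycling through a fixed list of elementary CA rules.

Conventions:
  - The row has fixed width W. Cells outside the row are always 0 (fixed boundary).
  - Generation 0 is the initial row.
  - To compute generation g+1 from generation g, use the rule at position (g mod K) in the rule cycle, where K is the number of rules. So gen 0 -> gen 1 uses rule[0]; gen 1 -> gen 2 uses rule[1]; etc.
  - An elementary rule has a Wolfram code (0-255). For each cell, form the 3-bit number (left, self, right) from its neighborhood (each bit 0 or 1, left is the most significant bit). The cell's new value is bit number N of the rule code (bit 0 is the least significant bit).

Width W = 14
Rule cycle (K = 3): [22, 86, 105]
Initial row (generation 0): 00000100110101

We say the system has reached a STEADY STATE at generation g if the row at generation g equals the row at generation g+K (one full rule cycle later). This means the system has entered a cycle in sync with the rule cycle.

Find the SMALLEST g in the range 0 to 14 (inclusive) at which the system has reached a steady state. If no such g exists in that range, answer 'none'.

Gen 0: 00000100110101
Gen 1 (rule 22): 00001111000101
Gen 2 (rule 86): 00010001101101
Gen 3 (rule 105): 11000101111110
Gen 4 (rule 22): 00101100000001
Gen 5 (rule 86): 01100110000011
Gen 6 (rule 105): 01100110111011
Gen 7 (rule 22): 10011000000000
Gen 8 (rule 86): 11101100000000
Gen 9 (rule 105): 10111101111111
Gen 10 (rule 22): 10000000000000
Gen 11 (rule 86): 11000000000000
Gen 12 (rule 105): 11011111111111
Gen 13 (rule 22): 00000000000000
Gen 14 (rule 86): 00000000000000
Gen 15 (rule 105): 11111111111111
Gen 16 (rule 22): 00000000000000
Gen 17 (rule 86): 00000000000000

Answer: 13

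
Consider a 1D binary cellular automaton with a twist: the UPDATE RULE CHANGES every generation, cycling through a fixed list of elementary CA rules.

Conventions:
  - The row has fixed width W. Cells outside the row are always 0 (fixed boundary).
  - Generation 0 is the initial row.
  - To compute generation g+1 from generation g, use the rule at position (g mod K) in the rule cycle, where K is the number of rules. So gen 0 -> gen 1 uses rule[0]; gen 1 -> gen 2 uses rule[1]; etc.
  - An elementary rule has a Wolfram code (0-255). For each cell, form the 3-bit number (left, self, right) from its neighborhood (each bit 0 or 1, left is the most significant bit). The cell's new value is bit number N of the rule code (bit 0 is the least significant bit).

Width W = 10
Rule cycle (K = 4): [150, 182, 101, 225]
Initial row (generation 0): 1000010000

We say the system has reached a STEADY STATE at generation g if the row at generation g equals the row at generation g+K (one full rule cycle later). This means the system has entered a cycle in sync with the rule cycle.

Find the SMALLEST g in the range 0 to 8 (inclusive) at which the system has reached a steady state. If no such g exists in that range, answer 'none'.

Gen 0: 1000010000
Gen 1 (rule 150): 1100111000
Gen 2 (rule 182): 0011010100
Gen 3 (rule 101): 1001111101
Gen 4 (rule 225): 0000111110
Gen 5 (rule 150): 0001011101
Gen 6 (rule 182): 0011101011
Gen 7 (rule 101): 1000111101
Gen 8 (rule 225): 0010011110
Gen 9 (rule 150): 0111101101
Gen 10 (rule 182): 1011010011
Gen 11 (rule 101): 1101110001
Gen 12 (rule 225): 0110110100

Answer: none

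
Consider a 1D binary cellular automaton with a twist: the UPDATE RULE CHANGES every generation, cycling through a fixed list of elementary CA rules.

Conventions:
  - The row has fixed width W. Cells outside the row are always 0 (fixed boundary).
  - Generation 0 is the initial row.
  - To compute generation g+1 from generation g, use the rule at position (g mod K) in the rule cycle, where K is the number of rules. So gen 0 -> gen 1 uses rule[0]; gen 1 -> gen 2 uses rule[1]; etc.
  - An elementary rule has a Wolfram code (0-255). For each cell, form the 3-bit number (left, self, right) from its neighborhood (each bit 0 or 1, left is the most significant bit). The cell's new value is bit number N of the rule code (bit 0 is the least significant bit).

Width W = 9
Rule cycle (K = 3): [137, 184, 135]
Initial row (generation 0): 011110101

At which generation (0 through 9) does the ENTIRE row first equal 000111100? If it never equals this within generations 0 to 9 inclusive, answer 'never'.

Answer: never

Derivation:
Gen 0: 011110101
Gen 1 (rule 137): 011100000
Gen 2 (rule 184): 011010000
Gen 3 (rule 135): 100010111
Gen 4 (rule 137): 001000110
Gen 5 (rule 184): 000100101
Gen 6 (rule 135): 111101101
Gen 7 (rule 137): 111001000
Gen 8 (rule 184): 110100100
Gen 9 (rule 135): 000101101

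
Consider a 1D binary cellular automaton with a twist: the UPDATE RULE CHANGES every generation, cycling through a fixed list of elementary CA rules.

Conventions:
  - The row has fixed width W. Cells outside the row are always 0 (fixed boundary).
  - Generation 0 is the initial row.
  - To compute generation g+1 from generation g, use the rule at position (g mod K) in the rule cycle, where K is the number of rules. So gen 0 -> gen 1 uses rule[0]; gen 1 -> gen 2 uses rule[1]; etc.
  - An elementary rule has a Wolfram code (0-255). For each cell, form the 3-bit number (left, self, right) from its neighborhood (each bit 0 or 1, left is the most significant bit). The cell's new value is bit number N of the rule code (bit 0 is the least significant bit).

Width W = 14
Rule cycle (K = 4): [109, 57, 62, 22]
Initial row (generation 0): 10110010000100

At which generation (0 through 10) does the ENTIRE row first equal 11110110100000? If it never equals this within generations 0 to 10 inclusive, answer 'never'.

Gen 0: 10110010000100
Gen 1 (rule 109): 11110010110101
Gen 2 (rule 57): 10001001101010
Gen 3 (rule 62): 11011111011111
Gen 4 (rule 22): 00000000000000
Gen 5 (rule 109): 11111111111111
Gen 6 (rule 57): 10000000000000
Gen 7 (rule 62): 11000000000000
Gen 8 (rule 22): 00100000000000
Gen 9 (rule 109): 10101111111111
Gen 10 (rule 57): 01011000000000

Answer: never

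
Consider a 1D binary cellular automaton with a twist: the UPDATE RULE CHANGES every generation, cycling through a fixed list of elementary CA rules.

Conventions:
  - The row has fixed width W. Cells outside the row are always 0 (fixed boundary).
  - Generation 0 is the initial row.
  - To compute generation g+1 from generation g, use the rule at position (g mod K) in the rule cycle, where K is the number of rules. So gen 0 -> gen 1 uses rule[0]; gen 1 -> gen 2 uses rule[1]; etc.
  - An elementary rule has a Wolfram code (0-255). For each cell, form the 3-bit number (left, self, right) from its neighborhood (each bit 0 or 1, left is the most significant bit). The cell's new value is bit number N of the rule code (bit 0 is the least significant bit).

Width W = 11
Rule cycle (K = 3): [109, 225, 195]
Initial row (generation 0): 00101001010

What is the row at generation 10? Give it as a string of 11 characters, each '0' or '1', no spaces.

Answer: 10101111001

Derivation:
Gen 0: 00101001010
Gen 1 (rule 109): 10111001110
Gen 2 (rule 225): 01011000110
Gen 3 (rule 195): 10001011010
Gen 4 (rule 109): 10101111110
Gen 5 (rule 225): 01010111110
Gen 6 (rule 195): 10000011110
Gen 7 (rule 109): 10111010010
Gen 8 (rule 225): 01011100000
Gen 9 (rule 195): 10001101111
Gen 10 (rule 109): 10101111001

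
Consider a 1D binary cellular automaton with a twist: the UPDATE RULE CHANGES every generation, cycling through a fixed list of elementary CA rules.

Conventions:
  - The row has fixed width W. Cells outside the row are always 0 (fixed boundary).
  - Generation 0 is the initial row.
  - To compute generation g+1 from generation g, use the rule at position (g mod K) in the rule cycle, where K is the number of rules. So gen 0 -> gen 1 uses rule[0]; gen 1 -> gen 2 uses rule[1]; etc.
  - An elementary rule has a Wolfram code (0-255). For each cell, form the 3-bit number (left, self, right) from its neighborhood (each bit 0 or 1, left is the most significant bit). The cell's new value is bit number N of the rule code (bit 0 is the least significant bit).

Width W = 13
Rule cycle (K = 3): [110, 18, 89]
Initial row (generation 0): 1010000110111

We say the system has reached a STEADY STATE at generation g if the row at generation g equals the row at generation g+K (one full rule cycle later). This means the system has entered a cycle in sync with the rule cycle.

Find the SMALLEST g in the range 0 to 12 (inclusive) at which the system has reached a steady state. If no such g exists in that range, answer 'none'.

Gen 0: 1010000110111
Gen 1 (rule 110): 1110001111101
Gen 2 (rule 18): 0001010000000
Gen 3 (rule 89): 1100001111111
Gen 4 (rule 110): 1100011000001
Gen 5 (rule 18): 0010100100010
Gen 6 (rule 89): 1000010011001
Gen 7 (rule 110): 1000110111011
Gen 8 (rule 18): 0101000000000
Gen 9 (rule 89): 0000111111111
Gen 10 (rule 110): 0001100000001
Gen 11 (rule 18): 0010010000010
Gen 12 (rule 89): 1001001111001
Gen 13 (rule 110): 1011011001011
Gen 14 (rule 18): 0000000110000
Gen 15 (rule 89): 1111110111111

Answer: none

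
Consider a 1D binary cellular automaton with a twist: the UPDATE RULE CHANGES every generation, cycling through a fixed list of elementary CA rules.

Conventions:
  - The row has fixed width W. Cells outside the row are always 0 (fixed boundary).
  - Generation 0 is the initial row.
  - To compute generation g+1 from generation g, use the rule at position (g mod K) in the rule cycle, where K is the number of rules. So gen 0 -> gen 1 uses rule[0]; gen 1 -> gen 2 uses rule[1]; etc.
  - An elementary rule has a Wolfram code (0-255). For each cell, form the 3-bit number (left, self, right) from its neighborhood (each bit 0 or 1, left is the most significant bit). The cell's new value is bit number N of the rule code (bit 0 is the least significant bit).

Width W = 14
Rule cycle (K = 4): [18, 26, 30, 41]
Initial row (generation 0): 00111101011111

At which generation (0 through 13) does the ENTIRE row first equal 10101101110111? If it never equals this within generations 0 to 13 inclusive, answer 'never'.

Gen 0: 00111101011111
Gen 1 (rule 18): 01000000000000
Gen 2 (rule 26): 10100000000000
Gen 3 (rule 30): 10110000000000
Gen 4 (rule 41): 01100111111111
Gen 5 (rule 18): 10011000000000
Gen 6 (rule 26): 01110100000000
Gen 7 (rule 30): 11000110000000
Gen 8 (rule 41): 10010100111111
Gen 9 (rule 18): 01100011000000
Gen 10 (rule 26): 11010110100000
Gen 11 (rule 30): 10010100110000
Gen 12 (rule 41): 00001000100111
Gen 13 (rule 18): 00010101011000

Answer: never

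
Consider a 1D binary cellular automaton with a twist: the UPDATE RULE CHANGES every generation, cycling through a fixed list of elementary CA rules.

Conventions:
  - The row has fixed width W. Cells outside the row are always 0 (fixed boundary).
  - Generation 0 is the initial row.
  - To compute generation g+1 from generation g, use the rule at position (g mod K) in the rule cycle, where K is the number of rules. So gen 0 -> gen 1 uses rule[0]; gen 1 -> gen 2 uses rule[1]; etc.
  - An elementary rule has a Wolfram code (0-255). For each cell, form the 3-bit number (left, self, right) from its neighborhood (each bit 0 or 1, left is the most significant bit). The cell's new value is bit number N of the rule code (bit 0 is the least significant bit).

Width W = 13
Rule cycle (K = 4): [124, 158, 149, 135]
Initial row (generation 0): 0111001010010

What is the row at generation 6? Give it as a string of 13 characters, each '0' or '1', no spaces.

Gen 0: 0111001010010
Gen 1 (rule 124): 0101101111011
Gen 2 (rule 158): 1101001110010
Gen 3 (rule 149): 0001100101011
Gen 4 (rule 135): 1110001101000
Gen 5 (rule 124): 1011001111100
Gen 6 (rule 158): 1010111111010

Answer: 1010111111010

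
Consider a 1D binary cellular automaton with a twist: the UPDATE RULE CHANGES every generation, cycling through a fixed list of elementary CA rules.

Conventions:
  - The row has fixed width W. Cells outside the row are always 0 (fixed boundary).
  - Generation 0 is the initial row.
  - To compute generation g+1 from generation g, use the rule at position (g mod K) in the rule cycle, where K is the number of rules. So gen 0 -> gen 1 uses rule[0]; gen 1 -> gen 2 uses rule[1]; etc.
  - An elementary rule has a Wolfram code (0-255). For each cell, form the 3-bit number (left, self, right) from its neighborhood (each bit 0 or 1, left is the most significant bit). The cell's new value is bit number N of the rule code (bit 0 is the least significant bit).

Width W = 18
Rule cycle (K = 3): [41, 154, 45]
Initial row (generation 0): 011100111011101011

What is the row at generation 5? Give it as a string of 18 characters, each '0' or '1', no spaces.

Gen 0: 011100111011101011
Gen 1 (rule 41): 010000100110010110
Gen 2 (rule 154): 101001011101100101
Gen 3 (rule 45): 111001110011000111
Gen 4 (rule 41): 100001000010010100
Gen 5 (rule 154): 010010100101100010

Answer: 010010100101100010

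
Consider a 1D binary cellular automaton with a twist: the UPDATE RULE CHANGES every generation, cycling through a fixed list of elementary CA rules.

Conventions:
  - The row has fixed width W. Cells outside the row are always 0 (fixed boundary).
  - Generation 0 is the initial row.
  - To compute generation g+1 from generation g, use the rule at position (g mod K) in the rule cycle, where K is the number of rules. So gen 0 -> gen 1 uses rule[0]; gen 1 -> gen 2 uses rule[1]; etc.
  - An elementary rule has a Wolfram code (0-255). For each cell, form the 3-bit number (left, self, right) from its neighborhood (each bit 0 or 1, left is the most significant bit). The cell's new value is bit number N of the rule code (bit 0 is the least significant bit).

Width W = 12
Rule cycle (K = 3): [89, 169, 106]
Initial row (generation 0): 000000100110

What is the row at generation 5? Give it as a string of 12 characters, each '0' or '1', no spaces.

Answer: 000010110000

Derivation:
Gen 0: 000000100110
Gen 1 (rule 89): 111110010111
Gen 2 (rule 169): 111100001110
Gen 3 (rule 106): 100100011010
Gen 4 (rule 89): 010011011001
Gen 5 (rule 169): 000010110000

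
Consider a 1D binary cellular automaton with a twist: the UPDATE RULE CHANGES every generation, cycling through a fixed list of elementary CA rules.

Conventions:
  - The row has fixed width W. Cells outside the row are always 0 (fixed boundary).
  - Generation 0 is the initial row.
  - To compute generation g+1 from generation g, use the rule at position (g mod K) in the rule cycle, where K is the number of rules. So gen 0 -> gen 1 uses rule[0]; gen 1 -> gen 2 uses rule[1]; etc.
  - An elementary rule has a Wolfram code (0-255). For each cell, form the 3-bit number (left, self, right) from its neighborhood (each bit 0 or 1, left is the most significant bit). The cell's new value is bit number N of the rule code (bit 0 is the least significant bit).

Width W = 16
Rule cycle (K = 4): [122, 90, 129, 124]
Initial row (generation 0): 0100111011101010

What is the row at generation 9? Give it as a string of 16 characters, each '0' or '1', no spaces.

Answer: 0000101011111111

Derivation:
Gen 0: 0100111011101010
Gen 1 (rule 122): 1011101110110101
Gen 2 (rule 90): 0010101010110000
Gen 3 (rule 129): 1000000000000111
Gen 4 (rule 124): 1100000000000101
Gen 5 (rule 122): 1110000000001010
Gen 6 (rule 90): 1011000000010001
Gen 7 (rule 129): 0000011111000100
Gen 8 (rule 124): 0000010001100110
Gen 9 (rule 122): 0000101011111111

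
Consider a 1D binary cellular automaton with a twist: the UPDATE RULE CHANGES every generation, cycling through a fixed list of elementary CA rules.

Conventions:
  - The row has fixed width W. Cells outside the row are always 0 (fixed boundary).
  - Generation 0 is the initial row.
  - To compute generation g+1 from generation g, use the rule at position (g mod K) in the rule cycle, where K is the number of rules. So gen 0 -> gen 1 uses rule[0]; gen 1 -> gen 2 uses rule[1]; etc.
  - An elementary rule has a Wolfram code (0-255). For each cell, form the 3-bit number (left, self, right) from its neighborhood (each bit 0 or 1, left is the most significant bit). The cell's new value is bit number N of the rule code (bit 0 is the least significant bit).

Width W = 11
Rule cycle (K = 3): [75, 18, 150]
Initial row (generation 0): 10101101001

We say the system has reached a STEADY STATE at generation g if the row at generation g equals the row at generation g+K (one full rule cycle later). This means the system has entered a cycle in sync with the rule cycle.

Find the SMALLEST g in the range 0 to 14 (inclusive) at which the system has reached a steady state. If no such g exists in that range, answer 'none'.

Gen 0: 10101101001
Gen 1 (rule 75): 00001100010
Gen 2 (rule 18): 00010010101
Gen 3 (rule 150): 00111110101
Gen 4 (rule 75): 11100010000
Gen 5 (rule 18): 00010101000
Gen 6 (rule 150): 00110101100
Gen 7 (rule 75): 11110001101
Gen 8 (rule 18): 00001010000
Gen 9 (rule 150): 00011011000
Gen 10 (rule 75): 11111011011
Gen 11 (rule 18): 00000000000
Gen 12 (rule 150): 00000000000
Gen 13 (rule 75): 11111111111
Gen 14 (rule 18): 00000000000
Gen 15 (rule 150): 00000000000
Gen 16 (rule 75): 11111111111
Gen 17 (rule 18): 00000000000

Answer: 11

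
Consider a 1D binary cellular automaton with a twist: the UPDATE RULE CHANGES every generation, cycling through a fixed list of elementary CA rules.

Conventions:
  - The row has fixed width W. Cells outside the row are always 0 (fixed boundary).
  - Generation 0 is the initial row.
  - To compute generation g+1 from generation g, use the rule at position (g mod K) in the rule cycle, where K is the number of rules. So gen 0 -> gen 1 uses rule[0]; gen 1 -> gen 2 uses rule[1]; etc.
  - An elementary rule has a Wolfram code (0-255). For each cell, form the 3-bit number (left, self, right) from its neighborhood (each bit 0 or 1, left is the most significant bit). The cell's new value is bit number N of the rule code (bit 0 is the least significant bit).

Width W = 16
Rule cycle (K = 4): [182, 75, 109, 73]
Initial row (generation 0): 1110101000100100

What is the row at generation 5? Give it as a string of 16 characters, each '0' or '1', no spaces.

Gen 0: 1110101000100100
Gen 1 (rule 182): 0101111101111110
Gen 2 (rule 75): 1001000101000010
Gen 3 (rule 109): 1001010111011010
Gen 4 (rule 73): 0000000101011000
Gen 5 (rule 182): 0000001111100100

Answer: 0000001111100100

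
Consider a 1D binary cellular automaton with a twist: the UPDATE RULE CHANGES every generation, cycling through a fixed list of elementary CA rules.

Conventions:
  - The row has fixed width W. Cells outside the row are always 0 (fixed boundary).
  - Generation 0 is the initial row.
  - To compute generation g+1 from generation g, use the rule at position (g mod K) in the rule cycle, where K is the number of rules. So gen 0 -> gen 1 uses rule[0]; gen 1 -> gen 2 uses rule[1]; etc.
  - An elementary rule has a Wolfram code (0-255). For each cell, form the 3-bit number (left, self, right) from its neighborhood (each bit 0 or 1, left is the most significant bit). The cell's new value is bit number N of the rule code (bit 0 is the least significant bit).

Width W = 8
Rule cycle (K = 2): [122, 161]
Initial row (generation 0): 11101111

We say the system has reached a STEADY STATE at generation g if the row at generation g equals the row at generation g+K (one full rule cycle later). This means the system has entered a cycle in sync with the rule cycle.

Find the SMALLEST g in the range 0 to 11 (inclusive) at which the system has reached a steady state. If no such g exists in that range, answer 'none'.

Gen 0: 11101111
Gen 1 (rule 122): 10111001
Gen 2 (rule 161): 01010000
Gen 3 (rule 122): 10101000
Gen 4 (rule 161): 01010011
Gen 5 (rule 122): 10101111
Gen 6 (rule 161): 01010110
Gen 7 (rule 122): 10101111
Gen 8 (rule 161): 01010110
Gen 9 (rule 122): 10101111
Gen 10 (rule 161): 01010110
Gen 11 (rule 122): 10101111
Gen 12 (rule 161): 01010110
Gen 13 (rule 122): 10101111

Answer: 5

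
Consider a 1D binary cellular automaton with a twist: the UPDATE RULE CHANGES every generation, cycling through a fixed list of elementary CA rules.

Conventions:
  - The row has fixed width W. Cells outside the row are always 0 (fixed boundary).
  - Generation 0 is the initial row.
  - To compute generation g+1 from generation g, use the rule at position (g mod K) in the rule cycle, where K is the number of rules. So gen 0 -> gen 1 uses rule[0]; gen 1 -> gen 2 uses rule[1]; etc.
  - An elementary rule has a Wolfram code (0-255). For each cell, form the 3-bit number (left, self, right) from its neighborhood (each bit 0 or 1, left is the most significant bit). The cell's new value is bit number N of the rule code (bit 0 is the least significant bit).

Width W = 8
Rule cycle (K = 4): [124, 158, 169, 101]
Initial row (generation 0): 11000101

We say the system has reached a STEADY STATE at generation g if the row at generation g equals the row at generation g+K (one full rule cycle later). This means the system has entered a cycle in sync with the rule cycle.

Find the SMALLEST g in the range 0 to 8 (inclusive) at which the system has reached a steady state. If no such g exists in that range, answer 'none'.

Answer: 0

Derivation:
Gen 0: 11000101
Gen 1 (rule 124): 11100111
Gen 2 (rule 158): 11011110
Gen 3 (rule 169): 10111100
Gen 4 (rule 101): 11000101
Gen 5 (rule 124): 11100111
Gen 6 (rule 158): 11011110
Gen 7 (rule 169): 10111100
Gen 8 (rule 101): 11000101
Gen 9 (rule 124): 11100111
Gen 10 (rule 158): 11011110
Gen 11 (rule 169): 10111100
Gen 12 (rule 101): 11000101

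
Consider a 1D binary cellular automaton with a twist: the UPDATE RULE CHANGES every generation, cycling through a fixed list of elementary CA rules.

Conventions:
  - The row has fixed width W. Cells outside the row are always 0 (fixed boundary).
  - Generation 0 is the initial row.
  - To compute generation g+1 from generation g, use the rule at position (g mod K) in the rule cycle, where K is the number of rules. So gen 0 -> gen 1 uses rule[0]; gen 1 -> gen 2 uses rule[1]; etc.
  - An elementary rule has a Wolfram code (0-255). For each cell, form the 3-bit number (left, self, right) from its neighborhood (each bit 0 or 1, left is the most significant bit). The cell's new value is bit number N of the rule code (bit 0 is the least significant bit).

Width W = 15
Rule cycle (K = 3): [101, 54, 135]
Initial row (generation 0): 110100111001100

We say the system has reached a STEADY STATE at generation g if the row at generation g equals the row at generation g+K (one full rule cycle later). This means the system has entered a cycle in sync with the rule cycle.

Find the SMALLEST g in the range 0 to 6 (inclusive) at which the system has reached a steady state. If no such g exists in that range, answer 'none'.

Gen 0: 110100111001100
Gen 1 (rule 101): 011100001000101
Gen 2 (rule 54): 100010011101111
Gen 3 (rule 135): 101110101000110
Gen 4 (rule 101): 110011111010010
Gen 5 (rule 54): 001100000111111
Gen 6 (rule 135): 110001111011110
Gen 7 (rule 101): 010100001100010
Gen 8 (rule 54): 111110010010111
Gen 9 (rule 135): 011100110110010

Answer: none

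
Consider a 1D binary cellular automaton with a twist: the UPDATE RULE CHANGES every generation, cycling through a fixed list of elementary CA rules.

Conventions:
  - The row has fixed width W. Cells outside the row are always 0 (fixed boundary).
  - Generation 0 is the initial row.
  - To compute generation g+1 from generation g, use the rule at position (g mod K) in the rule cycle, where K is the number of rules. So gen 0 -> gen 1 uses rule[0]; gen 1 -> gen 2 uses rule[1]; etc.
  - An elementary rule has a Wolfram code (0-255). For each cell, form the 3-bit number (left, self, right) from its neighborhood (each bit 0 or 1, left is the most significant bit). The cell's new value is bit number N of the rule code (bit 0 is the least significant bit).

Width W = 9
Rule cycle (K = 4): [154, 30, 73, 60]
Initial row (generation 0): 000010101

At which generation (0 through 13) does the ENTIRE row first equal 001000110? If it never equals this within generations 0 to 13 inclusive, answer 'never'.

Answer: 8

Derivation:
Gen 0: 000010101
Gen 1 (rule 154): 000100000
Gen 2 (rule 30): 001110000
Gen 3 (rule 73): 101010111
Gen 4 (rule 60): 111111100
Gen 5 (rule 154): 111111010
Gen 6 (rule 30): 100000011
Gen 7 (rule 73): 001111011
Gen 8 (rule 60): 001000110
Gen 9 (rule 154): 010101101
Gen 10 (rule 30): 110101001
Gen 11 (rule 73): 110000000
Gen 12 (rule 60): 101000000
Gen 13 (rule 154): 000100000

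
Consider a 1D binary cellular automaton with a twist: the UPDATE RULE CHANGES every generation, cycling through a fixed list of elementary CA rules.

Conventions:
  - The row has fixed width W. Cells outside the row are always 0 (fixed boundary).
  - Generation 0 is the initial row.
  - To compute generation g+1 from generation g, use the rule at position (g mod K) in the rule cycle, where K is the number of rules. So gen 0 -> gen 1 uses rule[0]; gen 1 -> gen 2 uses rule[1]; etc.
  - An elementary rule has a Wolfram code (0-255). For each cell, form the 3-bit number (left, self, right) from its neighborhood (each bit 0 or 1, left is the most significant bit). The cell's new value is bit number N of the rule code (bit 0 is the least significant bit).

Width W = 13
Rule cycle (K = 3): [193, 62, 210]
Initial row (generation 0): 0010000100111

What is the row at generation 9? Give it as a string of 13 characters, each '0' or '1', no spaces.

Gen 0: 0010000100111
Gen 1 (rule 193): 1000110000011
Gen 2 (rule 62): 1101101000110
Gen 3 (rule 210): 0100100101011
Gen 4 (rule 193): 0000000000001
Gen 5 (rule 62): 0000000000011
Gen 6 (rule 210): 0000000000101
Gen 7 (rule 193): 1111111110000
Gen 8 (rule 62): 1000000001000
Gen 9 (rule 210): 0100000010100

Answer: 0100000010100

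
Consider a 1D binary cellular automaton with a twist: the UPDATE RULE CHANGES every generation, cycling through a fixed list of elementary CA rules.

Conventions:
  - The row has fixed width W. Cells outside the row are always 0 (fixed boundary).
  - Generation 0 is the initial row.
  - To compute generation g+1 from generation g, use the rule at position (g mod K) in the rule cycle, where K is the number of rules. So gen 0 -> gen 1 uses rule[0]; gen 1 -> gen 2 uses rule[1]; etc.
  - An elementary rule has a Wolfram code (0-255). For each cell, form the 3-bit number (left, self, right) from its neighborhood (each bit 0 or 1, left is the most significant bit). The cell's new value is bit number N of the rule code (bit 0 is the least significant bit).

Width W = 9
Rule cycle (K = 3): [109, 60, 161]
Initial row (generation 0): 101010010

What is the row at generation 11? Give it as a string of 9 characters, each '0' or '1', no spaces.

Gen 0: 101010010
Gen 1 (rule 109): 111110010
Gen 2 (rule 60): 100001011
Gen 3 (rule 161): 001100100
Gen 4 (rule 109): 101100101
Gen 5 (rule 60): 111010111
Gen 6 (rule 161): 010101010
Gen 7 (rule 109): 011111110
Gen 8 (rule 60): 010000001
Gen 9 (rule 161): 000111100
Gen 10 (rule 109): 110100101
Gen 11 (rule 60): 101110111

Answer: 101110111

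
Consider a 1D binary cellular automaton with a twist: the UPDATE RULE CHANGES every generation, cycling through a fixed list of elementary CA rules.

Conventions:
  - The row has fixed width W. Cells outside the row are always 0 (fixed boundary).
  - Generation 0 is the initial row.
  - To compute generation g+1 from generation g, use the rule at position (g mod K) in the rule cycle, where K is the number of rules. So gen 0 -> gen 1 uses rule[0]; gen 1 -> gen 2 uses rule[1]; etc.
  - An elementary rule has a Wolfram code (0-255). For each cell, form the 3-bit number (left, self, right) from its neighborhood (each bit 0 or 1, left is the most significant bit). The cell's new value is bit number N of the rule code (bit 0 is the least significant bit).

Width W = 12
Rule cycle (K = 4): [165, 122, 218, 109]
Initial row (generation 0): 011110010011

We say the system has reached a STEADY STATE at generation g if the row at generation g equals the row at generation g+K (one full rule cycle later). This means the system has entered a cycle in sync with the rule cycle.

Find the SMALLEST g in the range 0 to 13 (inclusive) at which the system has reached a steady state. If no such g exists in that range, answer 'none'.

Answer: 11

Derivation:
Gen 0: 011110010011
Gen 1 (rule 165): 001100010000
Gen 2 (rule 122): 011110101000
Gen 3 (rule 218): 111110000100
Gen 4 (rule 109): 100010110101
Gen 5 (rule 165): 101011001111
Gen 6 (rule 122): 010111111001
Gen 7 (rule 218): 100111111110
Gen 8 (rule 109): 100100000010
Gen 9 (rule 165): 100101111010
Gen 10 (rule 122): 011011001101
Gen 11 (rule 218): 111011111100
Gen 12 (rule 109): 101110000101
Gen 13 (rule 165): 110100110111
Gen 14 (rule 122): 111011111101
Gen 15 (rule 218): 111011111100
Gen 16 (rule 109): 101110000101
Gen 17 (rule 165): 110100110111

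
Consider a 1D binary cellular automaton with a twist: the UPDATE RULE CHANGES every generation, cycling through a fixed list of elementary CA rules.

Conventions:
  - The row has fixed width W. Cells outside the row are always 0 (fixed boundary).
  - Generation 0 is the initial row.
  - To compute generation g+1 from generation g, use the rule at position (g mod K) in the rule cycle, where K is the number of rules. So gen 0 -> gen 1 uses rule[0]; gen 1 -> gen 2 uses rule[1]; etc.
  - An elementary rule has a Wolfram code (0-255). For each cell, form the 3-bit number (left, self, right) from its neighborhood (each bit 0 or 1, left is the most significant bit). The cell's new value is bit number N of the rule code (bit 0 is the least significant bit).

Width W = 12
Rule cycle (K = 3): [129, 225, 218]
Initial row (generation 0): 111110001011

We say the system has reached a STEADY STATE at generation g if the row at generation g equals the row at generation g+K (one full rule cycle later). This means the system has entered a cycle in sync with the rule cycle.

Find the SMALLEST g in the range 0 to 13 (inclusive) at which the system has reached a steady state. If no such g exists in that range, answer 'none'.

Gen 0: 111110001011
Gen 1 (rule 129): 011100100000
Gen 2 (rule 225): 001100001111
Gen 3 (rule 218): 011110011111
Gen 4 (rule 129): 001100001110
Gen 5 (rule 225): 100101100110
Gen 6 (rule 218): 011001111111
Gen 7 (rule 129): 000000111110
Gen 8 (rule 225): 111110011110
Gen 9 (rule 218): 111111111111
Gen 10 (rule 129): 011111111110
Gen 11 (rule 225): 001111111110
Gen 12 (rule 218): 011111111111
Gen 13 (rule 129): 001111111110
Gen 14 (rule 225): 100111111110
Gen 15 (rule 218): 011111111111
Gen 16 (rule 129): 001111111110

Answer: 12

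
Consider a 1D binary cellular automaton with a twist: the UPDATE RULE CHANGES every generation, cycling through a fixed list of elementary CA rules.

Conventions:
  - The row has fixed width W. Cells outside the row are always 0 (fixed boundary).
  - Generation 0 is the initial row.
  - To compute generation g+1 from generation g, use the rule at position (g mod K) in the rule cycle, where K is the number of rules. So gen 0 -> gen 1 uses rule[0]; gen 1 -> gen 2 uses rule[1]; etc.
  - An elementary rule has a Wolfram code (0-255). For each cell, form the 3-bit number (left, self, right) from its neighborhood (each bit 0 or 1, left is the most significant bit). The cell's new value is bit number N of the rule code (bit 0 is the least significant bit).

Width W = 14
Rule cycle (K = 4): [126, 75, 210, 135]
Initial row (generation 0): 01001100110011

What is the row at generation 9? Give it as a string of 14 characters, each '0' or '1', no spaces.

Gen 0: 01001100110011
Gen 1 (rule 126): 11111111111111
Gen 2 (rule 75): 10000000000001
Gen 3 (rule 210): 01000000000010
Gen 4 (rule 135): 11011111111110
Gen 5 (rule 126): 11110000000011
Gen 6 (rule 75): 10010111111111
Gen 7 (rule 210): 01100011111111
Gen 8 (rule 135): 10001101111110
Gen 9 (rule 126): 11011111000011

Answer: 11011111000011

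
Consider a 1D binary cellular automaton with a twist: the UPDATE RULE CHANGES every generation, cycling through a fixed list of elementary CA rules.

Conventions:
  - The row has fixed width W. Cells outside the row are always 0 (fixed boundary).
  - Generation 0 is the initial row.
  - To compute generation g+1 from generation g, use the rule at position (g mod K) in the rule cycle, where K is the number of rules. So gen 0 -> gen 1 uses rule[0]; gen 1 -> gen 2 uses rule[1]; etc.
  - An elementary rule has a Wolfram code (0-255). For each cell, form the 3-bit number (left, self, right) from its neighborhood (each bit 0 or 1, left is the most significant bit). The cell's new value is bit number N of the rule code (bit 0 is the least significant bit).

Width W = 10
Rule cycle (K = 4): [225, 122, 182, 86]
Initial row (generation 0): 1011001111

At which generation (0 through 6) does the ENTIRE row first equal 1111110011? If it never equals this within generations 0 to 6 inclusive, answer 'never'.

Answer: 3

Derivation:
Gen 0: 1011001111
Gen 1 (rule 225): 0101000111
Gen 2 (rule 122): 1010101101
Gen 3 (rule 182): 1111110011
Gen 4 (rule 86): 0000011101
Gen 5 (rule 225): 1111001110
Gen 6 (rule 122): 1001111011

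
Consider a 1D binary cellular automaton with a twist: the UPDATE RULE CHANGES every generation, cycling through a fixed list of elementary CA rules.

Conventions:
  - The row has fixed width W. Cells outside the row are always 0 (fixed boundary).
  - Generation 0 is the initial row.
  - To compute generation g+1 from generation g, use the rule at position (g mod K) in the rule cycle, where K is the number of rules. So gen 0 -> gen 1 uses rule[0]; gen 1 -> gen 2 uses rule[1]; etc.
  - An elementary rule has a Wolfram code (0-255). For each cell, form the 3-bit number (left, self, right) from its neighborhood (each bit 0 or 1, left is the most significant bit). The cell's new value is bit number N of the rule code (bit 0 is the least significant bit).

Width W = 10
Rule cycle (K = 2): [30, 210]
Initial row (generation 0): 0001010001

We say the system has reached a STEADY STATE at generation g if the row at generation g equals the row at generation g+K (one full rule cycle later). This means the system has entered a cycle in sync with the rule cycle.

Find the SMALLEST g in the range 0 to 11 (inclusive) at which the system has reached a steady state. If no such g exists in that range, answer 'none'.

Gen 0: 0001010001
Gen 1 (rule 30): 0011011011
Gen 2 (rule 210): 0101001001
Gen 3 (rule 30): 1101111111
Gen 4 (rule 210): 0100111111
Gen 5 (rule 30): 1111100000
Gen 6 (rule 210): 0111110000
Gen 7 (rule 30): 1100001000
Gen 8 (rule 210): 0110010100
Gen 9 (rule 30): 1101110110
Gen 10 (rule 210): 0100110011
Gen 11 (rule 30): 1111101110
Gen 12 (rule 210): 0111100111
Gen 13 (rule 30): 1100011100

Answer: none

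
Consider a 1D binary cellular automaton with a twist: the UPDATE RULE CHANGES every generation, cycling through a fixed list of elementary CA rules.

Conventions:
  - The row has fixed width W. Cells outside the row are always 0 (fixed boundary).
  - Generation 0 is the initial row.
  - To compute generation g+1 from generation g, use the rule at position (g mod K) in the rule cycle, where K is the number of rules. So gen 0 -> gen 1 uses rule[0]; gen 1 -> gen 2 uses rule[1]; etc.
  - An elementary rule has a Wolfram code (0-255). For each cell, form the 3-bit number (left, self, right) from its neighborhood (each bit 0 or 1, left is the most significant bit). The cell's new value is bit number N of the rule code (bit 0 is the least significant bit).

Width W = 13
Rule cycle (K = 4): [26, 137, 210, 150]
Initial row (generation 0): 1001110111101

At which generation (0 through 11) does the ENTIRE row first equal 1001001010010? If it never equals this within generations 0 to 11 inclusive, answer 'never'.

Answer: 4

Derivation:
Gen 0: 1001110111101
Gen 1 (rule 26): 0111000100000
Gen 2 (rule 137): 0110010001111
Gen 3 (rule 210): 1011101010111
Gen 4 (rule 150): 1001001010010
Gen 5 (rule 26): 0110110001101
Gen 6 (rule 137): 0100100101000
Gen 7 (rule 210): 1011011000100
Gen 8 (rule 150): 1000000101110
Gen 9 (rule 26): 0100001001001
Gen 10 (rule 137): 0001100000000
Gen 11 (rule 210): 0010110000000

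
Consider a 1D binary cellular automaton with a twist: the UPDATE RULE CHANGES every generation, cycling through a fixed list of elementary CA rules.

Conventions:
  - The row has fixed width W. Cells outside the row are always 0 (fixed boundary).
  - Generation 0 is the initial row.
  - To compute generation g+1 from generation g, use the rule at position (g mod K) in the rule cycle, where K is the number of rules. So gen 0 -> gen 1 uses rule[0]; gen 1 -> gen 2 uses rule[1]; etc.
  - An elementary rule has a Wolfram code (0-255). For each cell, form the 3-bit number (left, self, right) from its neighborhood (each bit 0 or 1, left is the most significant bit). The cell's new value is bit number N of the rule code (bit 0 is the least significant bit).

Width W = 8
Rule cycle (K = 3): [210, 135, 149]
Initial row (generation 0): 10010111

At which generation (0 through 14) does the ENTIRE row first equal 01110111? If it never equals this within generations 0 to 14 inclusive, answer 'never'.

Gen 0: 10010111
Gen 1 (rule 210): 01100011
Gen 2 (rule 135): 10001100
Gen 3 (rule 149): 11100011
Gen 4 (rule 210): 01110101
Gen 5 (rule 135): 10100101
Gen 6 (rule 149): 10110101
Gen 7 (rule 210): 00010000
Gen 8 (rule 135): 11110111
Gen 9 (rule 149): 01100010
Gen 10 (rule 210): 10110101
Gen 11 (rule 135): 10000101
Gen 12 (rule 149): 11110101
Gen 13 (rule 210): 01110000
Gen 14 (rule 135): 10100111

Answer: never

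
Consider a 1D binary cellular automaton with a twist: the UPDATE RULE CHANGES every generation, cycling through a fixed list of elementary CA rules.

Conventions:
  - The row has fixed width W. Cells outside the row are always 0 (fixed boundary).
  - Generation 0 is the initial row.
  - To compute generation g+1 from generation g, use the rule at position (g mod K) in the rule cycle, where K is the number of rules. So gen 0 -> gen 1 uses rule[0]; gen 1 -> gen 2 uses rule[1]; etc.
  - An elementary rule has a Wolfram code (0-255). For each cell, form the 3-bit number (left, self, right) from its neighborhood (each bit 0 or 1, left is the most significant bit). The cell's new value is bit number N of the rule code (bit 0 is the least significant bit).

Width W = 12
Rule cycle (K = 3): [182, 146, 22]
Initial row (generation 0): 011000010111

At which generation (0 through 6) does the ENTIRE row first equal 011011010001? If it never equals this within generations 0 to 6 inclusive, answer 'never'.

Gen 0: 011000010111
Gen 1 (rule 182): 100100111010
Gen 2 (rule 146): 011011010001
Gen 3 (rule 22): 100000011011
Gen 4 (rule 182): 110000100100
Gen 5 (rule 146): 001001011010
Gen 6 (rule 22): 011111000011

Answer: 2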